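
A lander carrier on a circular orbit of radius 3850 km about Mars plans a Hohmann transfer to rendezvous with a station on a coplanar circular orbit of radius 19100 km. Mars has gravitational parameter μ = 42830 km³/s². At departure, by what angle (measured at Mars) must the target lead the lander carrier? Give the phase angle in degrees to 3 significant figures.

Transfer-ellipse semi-major axis a_t = (r₁ + r₂)/2 = (3850 + 19100)/2 = 11475 km.
The half-period of the transfer ellipse is t = π√(a_t³/μ) = 18660 s.
The target's mean motion on its circular orbit is ω₂ = √(μ/r₂³) = 7.840×10^-5 rad/s.
Angle swept by the target during transfer: ω₂·t = 1.463 rad = 83.82°.
Arrival is 180° from departure on the ellipse, so φ = 180° − 83.82° = 96.2°.

φ = 96.2°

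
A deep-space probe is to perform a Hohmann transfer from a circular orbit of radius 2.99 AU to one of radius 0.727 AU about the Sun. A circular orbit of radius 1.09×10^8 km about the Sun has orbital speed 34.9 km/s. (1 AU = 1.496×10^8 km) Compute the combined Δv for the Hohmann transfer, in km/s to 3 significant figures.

Δv = 15.8 km/s

From the circular-orbit relation v² = μ/r at r = 1.09×10^8 km: μ = v²r = (34.9)² × 1.09×10^8 = 1.32763×10^11 km³/s².
In km: r₁ = 2.99 × 1.496×10^8 = 4.47304×10^8 km; r₂ = 0.727 × 1.496×10^8 = 1.087592×10^8 km.
The Hohmann ellipse has a_t = (r₁ + r₂)/2 = 2.780316×10^8 km.
Circular speed at r₁: v₁ = √(μ/r₁) = √(1.32763×10^11/4.47304×10^8) = 17.228 km/s.
Transfer-orbit speed at r₁ (v² = μ(2/r − 1/a)): v_a = √[μ(2/r₁ − 1/a_t)] = 10.775 km/s.
First burn Δv₁ = |v_a − v₁| = 6.453 km/s.
At r₂, v₂ = √(μ/r₂) = 34.939 km/s.
Transfer-orbit speed at r₂: v_p = √[μ(2/r₂ − 1/a_t)] = 44.316 km/s.
Second burn Δv₂ = |v₂ − v_p| = 9.377 km/s.
Δv = Δv₁ + Δv₂ = 6.453 + 9.377 = 15.83 km/s.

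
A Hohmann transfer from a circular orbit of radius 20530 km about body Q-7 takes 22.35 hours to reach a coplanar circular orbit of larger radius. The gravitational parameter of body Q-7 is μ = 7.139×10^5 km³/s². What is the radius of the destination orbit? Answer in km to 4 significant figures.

Transfer time t = 22.35 hours = 80460 s, and t = π√(a_t³/μ).
So a_t = (μ t²/π²)^(1/3) = (7.139×10^5 × (80460)² / π²)^(1/3) = 77654 km.
Since a_t = (r₁ + r₂)/2, r₂ = 2a_t − r₁ = 2×77654 − 20530 = 1.34778×10^5 km.

r₂ = 1.348×10^5 km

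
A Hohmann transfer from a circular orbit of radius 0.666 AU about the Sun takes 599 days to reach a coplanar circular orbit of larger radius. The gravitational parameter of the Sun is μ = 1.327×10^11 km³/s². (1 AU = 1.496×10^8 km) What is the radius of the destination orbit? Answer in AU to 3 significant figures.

In km: r₁ = 0.666 × 1.496×10^8 = 9.96336×10^7 km.
Transfer time t = 599 days = 5.17536×10^7 s, and t = π√(a_t³/μ).
So a_t = (μ t²/π²)^(1/3) = (1.327×10^11 × (5.17536×10^7)² / π²)^(1/3) = 3.3023×10^8 km.
Since a_t = (r₁ + r₂)/2, r₂ = 2a_t − r₁ = 2×3.3023×10^8 − 9.96336×10^7 = 5.608264×10^8 km.
In AU: r₂ = 5.608264×10^8 / 1.496×10^8 = 3.75 AU.

r₂ = 3.75 AU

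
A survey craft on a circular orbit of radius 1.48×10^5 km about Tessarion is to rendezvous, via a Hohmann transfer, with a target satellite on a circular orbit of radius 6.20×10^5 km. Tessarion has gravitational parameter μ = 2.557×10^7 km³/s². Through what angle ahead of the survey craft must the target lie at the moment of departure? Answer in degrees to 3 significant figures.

Semi-major axis of the transfer orbit: a_t = (1.480×10^5 + 6.200×10^5)/2 = 3.840×10^5 km.
The half-period of the transfer ellipse is t = π√(a_t³/μ) = 1.4784×10^5 s.
Target angular speed ω₂ = √(μ/r₂³) = 1.0358×10^-5 rad/s.
Angle swept by the target during transfer: ω₂·t = 1.5313 rad = 87.74°.
The survey craft traverses 180° on the transfer ellipse, so the target must lead by 180° − 87.74° = 92.3°.

φ = 92.3°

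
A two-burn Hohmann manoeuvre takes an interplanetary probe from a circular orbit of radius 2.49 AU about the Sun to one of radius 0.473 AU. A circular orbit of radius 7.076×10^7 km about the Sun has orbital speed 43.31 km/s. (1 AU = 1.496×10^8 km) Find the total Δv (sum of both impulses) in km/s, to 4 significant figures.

From the circular-orbit relation v² = μ/r at r = 7.076×10^7 km: μ = v²r = (43.31)² × 7.076×10^7 = 1.32729×10^11 km³/s².
In km: r₁ = 2.49 × 1.496×10^8 = 3.72504×10^8 km; r₂ = 0.473 × 1.496×10^8 = 7.07608×10^7 km.
The Hohmann ellipse has a_t = (r₁ + r₂)/2 = 2.216324×10^8 km.
At r₁ the circular-orbit speed is v₁ = √(μ/r₁) = 18.88 km/s.
On the transfer ellipse at r₁, vis-viva equation gives v_a = √[μ(2/r₁ − 1/a_t)] = 10.67 km/s.
First burn Δv₁ = |v_a − v₁| = 8.210 km/s.
At r₂, v₂ = √(μ/r₂) = 43.31 km/s.
Transfer-orbit speed at r₂: v_p = √[μ(2/r₂ − 1/a_t)] = 56.15 km/s.
Second burn Δv₂ = |v₂ − v_p| = 12.84 km/s.
Δv = Δv₁ + Δv₂ = 8.210 + 12.84 = 21.05 km/s.

Δv = 21.05 km/s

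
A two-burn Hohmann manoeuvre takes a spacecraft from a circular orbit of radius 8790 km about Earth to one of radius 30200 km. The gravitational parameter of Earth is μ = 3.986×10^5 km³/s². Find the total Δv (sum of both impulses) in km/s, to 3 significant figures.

Δv = 2.84 km/s

Transfer-ellipse semi-major axis a_t = (r₁ + r₂)/2 = (8790 + 30200)/2 = 19495 km.
Circular speed at r₁: v₁ = √(μ/r₁) = √(3.986×10^5/8790) = 6.734 km/s.
Transfer-orbit speed at r₁ (vis-viva): v_p = √[μ(2/r₁ − 1/a_t)] = 8.381 km/s.
First burn Δv₁ = |v_p − v₁| = 1.647 km/s.
Circular speed at r₂: v₂ = √(μ/r₂) = 3.633 km/s.
Transfer-orbit speed at r₂: v_a = √[μ(2/r₂ − 1/a_t)] = 2.439 km/s.
Second burn Δv₂ = |v₂ − v_a| = 1.194 km/s.
Total Δv = Δv₁ + Δv₂ = 2.841 km/s.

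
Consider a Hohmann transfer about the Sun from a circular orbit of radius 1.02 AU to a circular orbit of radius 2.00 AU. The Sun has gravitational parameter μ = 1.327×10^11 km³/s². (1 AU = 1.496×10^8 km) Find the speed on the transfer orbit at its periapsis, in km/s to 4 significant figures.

v = 33.94 km/s

In km: r₁ = 1.02 × 1.496×10^8 = 1.52592×10^8 km; r₂ = 2.00 × 1.496×10^8 = 2.992×10^8 km.
The Hohmann ellipse has a_t = (r₁ + r₂)/2 = 2.25896×10^8 km.
The periapsis of the transfer ellipse is at r = 1.52592×10^8 km.
Vis-viva: v = √[μ(2/r − 1/a_t)] = √[1.327×10^11 × (2/1.52592×10^8 − 1/2.25896×10^8)] = 33.94 km/s.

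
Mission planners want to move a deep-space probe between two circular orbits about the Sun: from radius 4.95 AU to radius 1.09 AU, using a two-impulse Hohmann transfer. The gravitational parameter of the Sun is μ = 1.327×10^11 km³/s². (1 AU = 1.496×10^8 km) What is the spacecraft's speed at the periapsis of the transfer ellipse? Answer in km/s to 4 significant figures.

v = 36.52 km/s

In km: r₁ = 4.95 × 1.496×10^8 = 7.4052×10^8 km; r₂ = 1.09 × 1.496×10^8 = 1.63064×10^8 km.
Transfer-ellipse semi-major axis a_t = (r₁ + r₂)/2 = (7.4052×10^8 + 1.63064×10^8)/2 = 4.51792×10^8 km.
At periapsis, r = 1.63064×10^8 km.
Applying v² = μ(2/r − 1/a_t): v = 36.52 km/s.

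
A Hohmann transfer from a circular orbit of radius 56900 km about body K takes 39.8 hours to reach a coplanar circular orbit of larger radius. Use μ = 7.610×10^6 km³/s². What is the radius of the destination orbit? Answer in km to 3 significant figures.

Transfer time t = 39.8 hours = 1.4328×10^5 s, and t = π√(a_t³/μ).
So a_t = (μ t²/π²)^(1/3) = (7.610×10^6 × (1.4328×10^5)² / π²)^(1/3) = 2.5108×10^5 km.
Since a_t = (r₁ + r₂)/2, r₂ = 2a_t − r₁ = 2×2.5108×10^5 − 56900 = 4.4526×10^5 km.

r₂ = 4.45×10^5 km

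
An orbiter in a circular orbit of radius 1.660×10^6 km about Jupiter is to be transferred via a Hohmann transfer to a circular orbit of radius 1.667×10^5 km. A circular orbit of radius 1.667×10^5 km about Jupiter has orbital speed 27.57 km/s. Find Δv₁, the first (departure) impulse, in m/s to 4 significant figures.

From the circular-orbit relation v² = μ/r at r = 1.667×10^5 km: μ = v²r = (27.57)² × 1.667×10^5 = 1.26709×10^8 km³/s².
The Hohmann ellipse has a_t = (r₁ + r₂)/2 = 9.1335×10^5 km.
Circular speed at r = 1.660×10^6 km: v_c = √(μ/r) = 8.7368 km/s.
Vis-viva on the transfer ellipse at r = 1.660×10^6 km gives v_t = √[μ(2/r − 1/a_t)] = 3.7325 km/s.
Δv₁ = |v_t − v_c| = |3.7325 − 8.7368| = 5.004 km/s.

Δv₁ = 5004 m/s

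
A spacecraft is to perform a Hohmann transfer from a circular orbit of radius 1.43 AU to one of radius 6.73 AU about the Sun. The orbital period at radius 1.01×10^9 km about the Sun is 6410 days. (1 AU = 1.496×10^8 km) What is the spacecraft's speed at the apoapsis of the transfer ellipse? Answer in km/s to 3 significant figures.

v = 6.79 km/s

From Kepler's third law T² = 4π²r³/μ at r = 1.01×10^9 km, T = 6410 days = 6410 × 86400 s = 5.53824×10^8 s: μ = 4π²r³/T² = 1.32611×10^11 km³/s².
In km: r₁ = 1.43 × 1.496×10^8 = 2.13928×10^8 km; r₂ = 6.73 × 1.496×10^8 = 1.006808×10^9 km.
Transfer-ellipse semi-major axis a_t = (r₁ + r₂)/2 = (2.13928×10^8 + 1.006808×10^9)/2 = 6.10368×10^8 km.
At apoapsis, r = 1.006808×10^9 km.
Vis-viva: v = √[μ(2/r − 1/a_t)] = √[1.32611×10^11 × (2/1.006808×10^9 − 1/6.10368×10^8)] = 6.794 km/s.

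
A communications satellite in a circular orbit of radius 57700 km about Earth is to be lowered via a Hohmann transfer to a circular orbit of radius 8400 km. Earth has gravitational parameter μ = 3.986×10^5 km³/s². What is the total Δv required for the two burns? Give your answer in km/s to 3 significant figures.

Δv = 3.52 km/s

Semi-major axis of the transfer orbit: a_t = (57700 + 8400)/2 = 33050 km.
At r₁ the circular-orbit speed is v₁ = √(μ/r₁) = 2.62834 km/s.
On the transfer ellipse at r₁, v² = μ(2/r − 1/a) gives v_a = √[μ(2/r₁ − 1/a_t)] = 1.32506 km/s.
First burn Δv₁ = |v_a − v₁| = 1.3033 km/s.
Circular speed at r₂: v₂ = √(μ/r₂) = 6.8886 km/s.
Transfer-orbit speed at r₂: v_p = √[μ(2/r₂ − 1/a_t)] = 9.1019 km/s.
Second burn Δv₂ = |v₂ − v_p| = 2.2133 km/s.
Total Δv = Δv₁ + Δv₂ = 3.517 km/s.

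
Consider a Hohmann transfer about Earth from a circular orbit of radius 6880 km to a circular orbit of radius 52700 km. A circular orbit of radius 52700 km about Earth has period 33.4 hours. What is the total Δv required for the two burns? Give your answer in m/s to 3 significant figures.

Δv = 3950 m/s

From Kepler's third law T² = 4π²r³/μ at r = 52700 km, T = 33.4 hours = 33.4 × 3600 s = 1.2024×10^5 s: μ = 4π²r³/T² = 3.99663×10^5 km³/s².
The Hohmann ellipse has a_t = (r₁ + r₂)/2 = 29790 km.
Circular speed at r₁: v₁ = √(μ/r₁) = √(3.99663×10^5/6880) = 7.62171 km/s.
Transfer-orbit speed at r₁ (vis-viva): v_p = √[μ(2/r₁ − 1/a_t)] = 10.1373 km/s.
First burn Δv₁ = |v_p − v₁| = 2.516 km/s.
At r₂, v₂ = √(μ/r₂) = 2.75386 km/s.
Transfer-orbit speed at r₂: v_a = √[μ(2/r₂ − 1/a_t)] = 1.32343 km/s.
Second burn Δv₂ = |v₂ − v_a| = 1.430 km/s.
Δv = Δv₁ + Δv₂ = 2.516 + 1.430 = 3.946 km/s.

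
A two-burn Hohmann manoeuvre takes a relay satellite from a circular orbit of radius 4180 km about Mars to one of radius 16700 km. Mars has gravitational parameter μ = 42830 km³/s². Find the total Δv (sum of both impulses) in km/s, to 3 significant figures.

Δv = 1.44 km/s

The Hohmann ellipse has a_t = (r₁ + r₂)/2 = 10440 km.
At r₁ the circular-orbit speed is v₁ = √(μ/r₁) = 3.2010 km/s.
Transfer-orbit speed at r₁ (vis-viva equation): v_p = √[μ(2/r₁ − 1/a_t)] = 4.0485 km/s.
First burn Δv₁ = |v_p − v₁| = 0.8475 km/s.
At r₂, v₂ = √(μ/r₂) = 1.60146 km/s.
Transfer-orbit speed at r₂: v_a = √[μ(2/r₂ − 1/a_t)] = 1.01334 km/s.
Second burn Δv₂ = |v₂ − v_a| = 0.5881 km/s.
Total Δv = Δv₁ + Δv₂ = 1.436 km/s.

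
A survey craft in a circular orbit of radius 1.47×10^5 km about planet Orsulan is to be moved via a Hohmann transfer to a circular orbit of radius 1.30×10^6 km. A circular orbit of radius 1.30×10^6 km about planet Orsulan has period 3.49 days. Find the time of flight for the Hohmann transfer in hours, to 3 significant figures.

From Kepler's third law T² = 4π²r³/μ at r = 1.30×10^6 km, T = 3.49 days = 3.49 × 86400 s = 3.01536×10^5 s: μ = 4π²r³/T² = 9.53919×10^8 km³/s².
Transfer-ellipse semi-major axis a_t = (r₁ + r₂)/2 = (1.470×10^5 + 1.300×10^6)/2 = 7.235×10^5 km.
By Kepler's third law the transfer-orbit period is T = 2π√(a_t³/μ), so t = T/2 = 62600 s.
Converting: 62600 s ÷ 3600 s/hour = 17.4 hours.

t = 17.4 hours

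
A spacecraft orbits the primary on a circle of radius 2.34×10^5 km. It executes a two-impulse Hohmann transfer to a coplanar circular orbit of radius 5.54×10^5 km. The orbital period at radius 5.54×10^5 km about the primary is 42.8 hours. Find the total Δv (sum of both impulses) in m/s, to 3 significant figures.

From Kepler's third law T² = 4π²r³/μ at r = 5.54×10^5 km, T = 42.8 hours = 42.8 × 3600 s = 1.5408×10^5 s: μ = 4π²r³/T² = 2.82746×10^8 km³/s².
The Hohmann ellipse has a_t = (r₁ + r₂)/2 = 3.940×10^5 km.
At r₁ the circular-orbit speed is v₁ = √(μ/r₁) = 34.761 km/s.
On the transfer ellipse at r₁, v² = μ(2/r − 1/a) gives v_p = √[μ(2/r₁ − 1/a_t)] = 41.219 km/s.
First burn Δv₁ = |v_p − v₁| = 6.458 km/s.
Circular speed at r₂: v₂ = √(μ/r₂) = 22.591 km/s.
Transfer-orbit speed at r₂: v_a = √[μ(2/r₂ − 1/a_t)] = 17.410 km/s.
Second burn Δv₂ = |v₂ − v_a| = 5.181 km/s.
Δv = Δv₁ + Δv₂ = 6.458 + 5.181 = 11.64 km/s.

Δv = 11600 m/s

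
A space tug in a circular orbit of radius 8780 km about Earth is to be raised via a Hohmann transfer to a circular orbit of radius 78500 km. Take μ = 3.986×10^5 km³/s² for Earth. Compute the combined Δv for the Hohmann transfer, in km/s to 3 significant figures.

The Hohmann ellipse has a_t = (r₁ + r₂)/2 = 43640 km.
Circular speed at r₁: v₁ = √(μ/r₁) = √(3.986×10^5/8780) = 6.738 km/s.
Transfer-orbit speed at r₁ (v² = μ(2/r − 1/a)): v_p = √[μ(2/r₁ − 1/a_t)] = 9.037 km/s.
First burn Δv₁ = |v_p − v₁| = 2.299 km/s.
At r₂, v₂ = √(μ/r₂) = 2.2534 km/s.
Transfer-orbit speed at r₂: v_a = √[μ(2/r₂ − 1/a_t)] = 1.0107 km/s.
Second burn Δv₂ = |v₂ − v_a| = 1.243 km/s.
Δv = Δv₁ + Δv₂ = 2.299 + 1.243 = 3.542 km/s.

Δv = 3.54 km/s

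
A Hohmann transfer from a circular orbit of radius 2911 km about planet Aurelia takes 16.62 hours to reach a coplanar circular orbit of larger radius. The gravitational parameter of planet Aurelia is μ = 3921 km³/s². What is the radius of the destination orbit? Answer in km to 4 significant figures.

r₂ = 19580 km

Transfer time t = 16.62 hours = 59832 s, and t = π√(a_t³/μ).
So a_t = (μ t²/π²)^(1/3) = (3921 × (59832)² / π²)^(1/3) = 11246 km.
Since a_t = (r₁ + r₂)/2, r₂ = 2a_t − r₁ = 2×11246 − 2911 = 19581 km.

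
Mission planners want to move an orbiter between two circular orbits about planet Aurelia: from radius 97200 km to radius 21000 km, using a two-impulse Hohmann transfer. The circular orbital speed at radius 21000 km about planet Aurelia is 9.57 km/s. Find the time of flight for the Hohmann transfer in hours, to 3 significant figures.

t = 9.04 hours

From the circular-orbit relation v² = μ/r at r = 21000 km: μ = v²r = (9.57)² × 21000 = 1.92328×10^6 km³/s².
Transfer-ellipse semi-major axis a_t = (r₁ + r₂)/2 = (97200 + 21000)/2 = 59100 km.
Transfer time t = π√(a_t³/μ) = π√((59100)³ / 1.92328×10^6) = 32550 s.
Converting: 32550 s ÷ 3600 s/hour = 9.04 hours.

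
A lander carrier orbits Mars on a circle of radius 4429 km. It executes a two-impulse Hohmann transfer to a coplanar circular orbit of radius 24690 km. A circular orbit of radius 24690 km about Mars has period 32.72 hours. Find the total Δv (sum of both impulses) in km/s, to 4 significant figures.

From Kepler's third law T² = 4π²r³/μ at r = 24690 km, T = 32.72 hours = 32.72 × 3600 s = 1.17792×10^5 s: μ = 4π²r³/T² = 42824.4 km³/s².
Semi-major axis of the transfer orbit: a_t = (4429 + 24690)/2 = 14559.5 km.
Circular speed at r₁: v₁ = √(μ/r₁) = √(42824.4/4429) = 3.1095 km/s.
On the transfer ellipse at r₁, vis-viva gives v_p = √[μ(2/r₁ − 1/a_t)] = 4.0493 km/s.
First burn Δv₁ = |v_p − v₁| = 0.9398 km/s.
Circular speed at r₂: v₂ = √(μ/r₂) = 1.317 km/s.
Transfer-orbit speed at r₂: v_a = √[μ(2/r₂ − 1/a_t)] = 0.7264 km/s.
Second burn Δv₂ = |v₂ − v_a| = 0.5906 km/s.
Δv = Δv₁ + Δv₂ = 0.9398 + 0.5906 = 1.530 km/s.

Δv = 1.530 km/s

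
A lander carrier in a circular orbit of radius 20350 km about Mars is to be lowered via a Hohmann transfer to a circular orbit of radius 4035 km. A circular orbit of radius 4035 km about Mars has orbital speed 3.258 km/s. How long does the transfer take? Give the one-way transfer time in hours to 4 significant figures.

From the circular-orbit relation v² = μ/r at r = 4035 km: μ = v²r = (3.258)² × 4035 = 42829.8 km³/s².
The Hohmann ellipse has a_t = (r₁ + r₂)/2 = 12192.5 km.
Half the transfer-orbit period gives t = π√(a_t³/μ) = 20437 s.
Converting: 20437 s ÷ 3600 s/hour = 5.677 hours.

t = 5.677 hours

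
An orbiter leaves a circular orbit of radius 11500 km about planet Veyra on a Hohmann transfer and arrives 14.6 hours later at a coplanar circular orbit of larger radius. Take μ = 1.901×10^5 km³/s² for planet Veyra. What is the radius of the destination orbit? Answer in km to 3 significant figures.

r₂ = 63700 km

Transfer time t = 14.6 hours = 52560 s, and t = π√(a_t³/μ).
So a_t = (μ t²/π²)^(1/3) = (1.901×10^5 × (52560)² / π²)^(1/3) = 37612 km.
Since a_t = (r₁ + r₂)/2, r₂ = 2a_t − r₁ = 2×37612 − 11500 = 63724 km.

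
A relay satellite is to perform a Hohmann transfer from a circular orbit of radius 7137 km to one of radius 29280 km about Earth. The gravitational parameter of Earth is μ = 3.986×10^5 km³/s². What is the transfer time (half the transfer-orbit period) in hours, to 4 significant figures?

t = 3.396 hours

The Hohmann ellipse has a_t = (r₁ + r₂)/2 = 18208.5 km.
Half the transfer-orbit period gives t = π√(a_t³/μ) = 12226 s.
Converting: 12226 s ÷ 3600 s/hour = 3.396 hours.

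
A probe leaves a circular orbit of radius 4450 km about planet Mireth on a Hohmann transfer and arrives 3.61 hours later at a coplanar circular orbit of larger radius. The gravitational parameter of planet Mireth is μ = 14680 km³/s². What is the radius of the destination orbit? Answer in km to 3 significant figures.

Transfer time t = 3.61 hours = 12996 s, and t = π√(a_t³/μ).
So a_t = (μ t²/π²)^(1/3) = (14680 × (12996)² / π²)^(1/3) = 6309.8 km.
Since a_t = (r₁ + r₂)/2, r₂ = 2a_t − r₁ = 2×6309.8 − 4450 = 8169.6 km.

r₂ = 8170 km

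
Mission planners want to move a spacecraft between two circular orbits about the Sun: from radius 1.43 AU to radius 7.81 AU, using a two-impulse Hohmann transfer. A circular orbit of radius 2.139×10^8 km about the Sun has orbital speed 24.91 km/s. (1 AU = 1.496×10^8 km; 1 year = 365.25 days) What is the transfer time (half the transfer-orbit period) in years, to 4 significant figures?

t = 4.965 years

From the circular-orbit relation v² = μ/r at r = 2.139×10^8 km: μ = v²r = (24.91)² × 2.139×10^8 = 1.32727×10^11 km³/s².
In km: r₁ = 1.43 × 1.496×10^8 = 2.13928×10^8 km; r₂ = 7.81 × 1.496×10^8 = 1.168376×10^9 km.
The Hohmann ellipse has a_t = (r₁ + r₂)/2 = 6.91152×10^8 km.
Transfer time t = π√(a_t³/μ) = π√((6.91152×10^8)³ / 1.32727×10^11) = 1.5669×10^8 s.
Converting: 1.5669×10^8 s ÷ 3.15576×10^7 s/year (365.25 × 86400) = 4.965 years.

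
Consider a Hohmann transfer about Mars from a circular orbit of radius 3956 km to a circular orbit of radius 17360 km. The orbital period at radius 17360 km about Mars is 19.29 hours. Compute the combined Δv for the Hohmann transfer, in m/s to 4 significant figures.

From Kepler's third law T² = 4π²r³/μ at r = 17360 km, T = 19.29 hours = 19.29 × 3600 s = 69444 s: μ = 4π²r³/T² = 42829.1 km³/s².
Semi-major axis of the transfer orbit: a_t = (3956 + 17360)/2 = 10658 km.
Circular speed at r₁: v₁ = √(μ/r₁) = √(42829.1/3956) = 3.290 km/s.
Transfer-orbit speed at r₁ (v² = μ(2/r − 1/a)): v_p = √[μ(2/r₁ − 1/a_t)] = 4.199 km/s.
First burn Δv₁ = |v_p − v₁| = 0.9090 km/s.
Circular speed at r₂: v₂ = √(μ/r₂) = 1.5707 km/s.
Transfer-orbit speed at r₂: v_a = √[μ(2/r₂ − 1/a_t)] = 0.95694 km/s.
Second burn Δv₂ = |v₂ − v_a| = 0.6138 km/s.
Total Δv = Δv₁ + Δv₂ = 1.523 km/s.

Δv = 1523 m/s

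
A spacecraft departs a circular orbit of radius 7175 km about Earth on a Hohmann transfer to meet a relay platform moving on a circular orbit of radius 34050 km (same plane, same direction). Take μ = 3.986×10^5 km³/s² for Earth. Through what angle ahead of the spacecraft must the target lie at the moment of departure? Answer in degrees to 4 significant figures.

φ = 95.22°

Semi-major axis of the transfer orbit: a_t = (7175 + 34050)/2 = 20612.5 km.
The half-period of the transfer ellipse is t = π√(a_t³/μ) = 14726 s.
The target's mean motion on its circular orbit is ω₂ = √(μ/r₂³) = 1.0048×10^-4 rad/s.
Angle swept by the target during transfer: ω₂·t = 1.4797 rad = 84.78°.
The spacecraft traverses 180° on the transfer ellipse, so the target must lead by 180° − 84.78° = 95.22°.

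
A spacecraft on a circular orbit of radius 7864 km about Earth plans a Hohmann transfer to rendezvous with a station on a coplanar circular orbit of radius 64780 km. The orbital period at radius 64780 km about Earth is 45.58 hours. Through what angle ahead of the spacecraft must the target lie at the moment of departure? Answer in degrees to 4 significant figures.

φ = 104.4°

From Kepler's third law T² = 4π²r³/μ at r = 64780 km, T = 45.58 hours = 45.58 × 3600 s = 1.64088×10^5 s: μ = 4π²r³/T² = 3.98592×10^5 km³/s².
The Hohmann ellipse has a_t = (r₁ + r₂)/2 = 36322 km.
The half-period of the transfer ellipse is t = π√(a_t³/μ) = 34450 s.
The target's mean motion on its circular orbit is ω₂ = √(μ/r₂³) = 3.829×10^-5 rad/s.
Angle swept by the target during transfer: ω₂·t = 1.319 rad = 75.57°.
Arrival is 180° from departure on the ellipse, so φ = 180° − 75.57° = 104.4°.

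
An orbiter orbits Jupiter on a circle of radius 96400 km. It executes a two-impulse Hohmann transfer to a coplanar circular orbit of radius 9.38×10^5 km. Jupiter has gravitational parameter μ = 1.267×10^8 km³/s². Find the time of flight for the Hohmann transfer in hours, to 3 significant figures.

Transfer-ellipse semi-major axis a_t = (r₁ + r₂)/2 = (96400 + 9.380×10^5)/2 = 5.172×10^5 km.
Half the transfer-orbit period gives t = π√(a_t³/μ) = 1.038×10^5 s.
Converting: 1.038×10^5 s ÷ 3600 s/hour = 28.8 hours.

t = 28.8 hours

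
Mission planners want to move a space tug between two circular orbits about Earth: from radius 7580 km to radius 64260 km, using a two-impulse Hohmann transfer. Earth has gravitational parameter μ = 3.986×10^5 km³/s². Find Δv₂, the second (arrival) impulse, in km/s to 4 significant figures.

Transfer-ellipse semi-major axis a_t = (r₁ + r₂)/2 = (7580 + 64260)/2 = 35920 km.
On the circular orbit at r = 64260 km, v_c = √(μ/r) = 2.49057 km/s.
Vis-viva on the transfer ellipse at r = 64260 km gives v_t = √[μ(2/r − 1/a_t)] = 1.14410 km/s.
Δv₂ = |v_t − v_c| = |1.14410 − 2.49057| = 1.346 km/s.

Δv₂ = 1.346 km/s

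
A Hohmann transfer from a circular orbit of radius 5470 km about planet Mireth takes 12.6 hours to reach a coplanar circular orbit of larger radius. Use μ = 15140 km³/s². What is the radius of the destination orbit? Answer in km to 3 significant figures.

Transfer time t = 12.6 hours = 45360 s, and t = π√(a_t³/μ).
So a_t = (μ t²/π²)^(1/3) = (15140 × (45360)² / π²)^(1/3) = 14669 km.
Since a_t = (r₁ + r₂)/2, r₂ = 2a_t − r₁ = 2×14669 − 5470 = 23868 km.

r₂ = 23900 km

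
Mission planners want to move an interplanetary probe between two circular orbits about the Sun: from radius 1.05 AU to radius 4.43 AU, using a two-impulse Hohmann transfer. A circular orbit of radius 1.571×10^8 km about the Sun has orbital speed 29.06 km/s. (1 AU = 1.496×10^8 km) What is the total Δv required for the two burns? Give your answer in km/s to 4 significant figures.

Δv = 13.28 km/s

From the circular-orbit relation v² = μ/r at r = 1.571×10^8 km: μ = v²r = (29.06)² × 1.571×10^8 = 1.32668×10^11 km³/s².
In km: r₁ = 1.05 × 1.496×10^8 = 1.5708×10^8 km; r₂ = 4.43 × 1.496×10^8 = 6.62728×10^8 km.
Transfer-ellipse semi-major axis a_t = (r₁ + r₂)/2 = (1.5708×10^8 + 6.62728×10^8)/2 = 4.09904×10^8 km.
At r₁ the circular-orbit speed is v₁ = √(μ/r₁) = 29.062 km/s.
Transfer-orbit speed at r₁ (vis-viva equation): v_p = √[μ(2/r₁ − 1/a_t)] = 36.953 km/s.
First burn Δv₁ = |v_p − v₁| = 7.891 km/s.
At r₂, v₂ = √(μ/r₂) = 14.149 km/s.
Transfer-orbit speed at r₂: v_a = √[μ(2/r₂ − 1/a_t)] = 8.7586 km/s.
Second burn Δv₂ = |v₂ − v_a| = 5.390 km/s.
Total Δv = Δv₁ + Δv₂ = 13.28 km/s.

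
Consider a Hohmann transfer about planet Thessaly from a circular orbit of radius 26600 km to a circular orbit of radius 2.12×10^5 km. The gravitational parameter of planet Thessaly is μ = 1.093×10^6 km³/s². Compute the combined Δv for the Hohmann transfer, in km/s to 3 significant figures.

Δv = 3.33 km/s

The Hohmann ellipse has a_t = (r₁ + r₂)/2 = 1.193×10^5 km.
At r₁ the circular-orbit speed is v₁ = √(μ/r₁) = 6.410 km/s.
On the transfer ellipse at r₁, vis-viva gives v_p = √[μ(2/r₁ − 1/a_t)] = 8.545 km/s.
First burn Δv₁ = |v_p − v₁| = 2.135 km/s.
At r₂, v₂ = √(μ/r₂) = 2.2706 km/s.
Transfer-orbit speed at r₂: v_a = √[μ(2/r₂ − 1/a_t)] = 1.0722 km/s.
Second burn Δv₂ = |v₂ − v_a| = 1.198 km/s.
Total Δv = Δv₁ + Δv₂ = 3.333 km/s.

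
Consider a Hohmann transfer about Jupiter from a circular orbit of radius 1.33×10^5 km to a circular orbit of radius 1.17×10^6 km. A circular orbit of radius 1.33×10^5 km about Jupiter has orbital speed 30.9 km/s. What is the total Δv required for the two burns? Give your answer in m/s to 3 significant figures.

Δv = 16200 m/s

From the circular-orbit relation v² = μ/r at r = 1.33×10^5 km: μ = v²r = (30.9)² × 1.33×10^5 = 1.26990×10^8 km³/s².
The Hohmann ellipse has a_t = (r₁ + r₂)/2 = 6.515×10^5 km.
At r₁ the circular-orbit speed is v₁ = √(μ/r₁) = 30.90 km/s.
Transfer-orbit speed at r₁ (vis-viva equation): v_p = √[μ(2/r₁ − 1/a_t)] = 41.41 km/s.
First burn Δv₁ = |v_p − v₁| = 10.51 km/s.
At r₂, v₂ = √(μ/r₂) = 10.418 km/s.
Transfer-orbit speed at r₂: v_a = √[μ(2/r₂ − 1/a_t)] = 4.7072 km/s.
Second burn Δv₂ = |v₂ − v_a| = 5.711 km/s.
Δv = Δv₁ + Δv₂ = 10.51 + 5.711 = 16.22 km/s.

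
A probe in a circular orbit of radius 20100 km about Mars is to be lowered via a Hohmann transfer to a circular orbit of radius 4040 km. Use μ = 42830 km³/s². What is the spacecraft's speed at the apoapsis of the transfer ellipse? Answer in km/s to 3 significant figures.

v = 0.845 km/s

Transfer-ellipse semi-major axis a_t = (r₁ + r₂)/2 = (20100 + 4040)/2 = 12070 km.
The apoapsis of the transfer ellipse is at r = 20100 km.
Applying v² = μ(2/r − 1/a_t): v = 0.8445 km/s.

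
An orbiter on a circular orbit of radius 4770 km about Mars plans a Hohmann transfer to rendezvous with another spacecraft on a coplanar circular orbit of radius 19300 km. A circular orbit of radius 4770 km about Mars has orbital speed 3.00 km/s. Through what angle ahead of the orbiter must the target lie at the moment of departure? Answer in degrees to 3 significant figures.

From the circular-orbit relation v² = μ/r at r = 4770 km: μ = v²r = (3.00)² × 4770 = 42930.0 km³/s².
Semi-major axis of the transfer orbit: a_t = (4770 + 19300)/2 = 12035 km.
Transfer time t = π√(a_t³/μ) = 20020 s.
Target angular speed ω₂ = √(μ/r₂³) = 7.728×10^-5 rad/s.
Angle swept by the target during transfer: ω₂·t = 1.547 rad = 88.64°.
The orbiter traverses 180° on the transfer ellipse, so the target must lead by 180° − 88.64° = 91.4°.

φ = 91.4°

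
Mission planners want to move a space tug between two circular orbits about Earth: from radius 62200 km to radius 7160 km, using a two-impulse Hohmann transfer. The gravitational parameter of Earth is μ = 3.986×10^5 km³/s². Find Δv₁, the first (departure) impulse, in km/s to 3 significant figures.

Δv₁ = 1.38 km/s

Semi-major axis of the transfer orbit: a_t = (62200 + 7160)/2 = 34680 km.
Circular speed at r = 62200 km: v_c = √(μ/r) = 2.531 km/s.
Vis-viva on the transfer ellipse at r = 62200 km gives v_t = √[μ(2/r − 1/a_t)] = 1.150 km/s.
Δv₁ = |v_t − v_c| = |1.150 − 2.531| = 1.381 km/s.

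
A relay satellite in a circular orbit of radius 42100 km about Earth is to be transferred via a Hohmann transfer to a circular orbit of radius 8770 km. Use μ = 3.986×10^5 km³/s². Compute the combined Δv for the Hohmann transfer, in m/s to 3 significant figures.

Transfer-ellipse semi-major axis a_t = (r₁ + r₂)/2 = (42100 + 8770)/2 = 25435 km.
Circular speed at r₁: v₁ = √(μ/r₁) = √(3.986×10^5/42100) = 3.077 km/s.
On the transfer ellipse at r₁, vis-viva gives v_a = √[μ(2/r₁ − 1/a_t)] = 1.807 km/s.
First burn Δv₁ = |v_a − v₁| = 1.270 km/s.
Circular speed at r₂: v₂ = √(μ/r₂) = 6.7417 km/s.
Transfer-orbit speed at r₂: v_p = √[μ(2/r₂ − 1/a_t)] = 8.6735 km/s.
Second burn Δv₂ = |v₂ − v_p| = 1.932 km/s.
Total Δv = Δv₁ + Δv₂ = 3.202 km/s.

Δv = 3200 m/s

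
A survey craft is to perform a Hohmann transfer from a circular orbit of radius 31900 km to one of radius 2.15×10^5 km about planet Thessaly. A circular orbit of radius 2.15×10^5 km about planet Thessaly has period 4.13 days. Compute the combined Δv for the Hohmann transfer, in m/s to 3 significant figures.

From Kepler's third law T² = 4π²r³/μ at r = 2.15×10^5 km, T = 4.13 days = 4.13 × 86400 s = 3.56832×10^5 s: μ = 4π²r³/T² = 3.08140×10^6 km³/s².
Transfer-ellipse semi-major axis a_t = (r₁ + r₂)/2 = (31900 + 2.150×10^5)/2 = 1.2345×10^5 km.
At r₁ the circular-orbit speed is v₁ = √(μ/r₁) = 9.828 km/s.
Transfer-orbit speed at r₁ (vis-viva equation): v_p = √[μ(2/r₁ − 1/a_t)] = 12.97 km/s.
First burn Δv₁ = |v_p − v₁| = 3.142 km/s.
At r₂, v₂ = √(μ/r₂) = 3.7858 km/s.
Transfer-orbit speed at r₂: v_a = √[μ(2/r₂ − 1/a_t)] = 1.9244 km/s.
Second burn Δv₂ = |v₂ − v_a| = 1.861 km/s.
Total Δv = Δv₁ + Δv₂ = 5.003 km/s.

Δv = 5000 m/s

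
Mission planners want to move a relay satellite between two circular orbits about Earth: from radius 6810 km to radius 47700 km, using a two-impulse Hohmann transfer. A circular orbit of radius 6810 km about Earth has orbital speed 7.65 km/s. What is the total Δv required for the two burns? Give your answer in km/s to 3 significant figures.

Δv = 3.92 km/s

From the circular-orbit relation v² = μ/r at r = 6810 km: μ = v²r = (7.65)² × 6810 = 3.98538×10^5 km³/s².
Semi-major axis of the transfer orbit: a_t = (6810 + 47700)/2 = 27255 km.
At r₁ the circular-orbit speed is v₁ = √(μ/r₁) = 7.650 km/s.
Transfer-orbit speed at r₁ (v² = μ(2/r − 1/a)): v_p = √[μ(2/r₁ − 1/a_t)] = 10.12 km/s.
First burn Δv₁ = |v_p − v₁| = 2.470 km/s.
At r₂, v₂ = √(μ/r₂) = 2.891 km/s.
Transfer-orbit speed at r₂: v_a = √[μ(2/r₂ − 1/a_t)] = 1.445 km/s.
Second burn Δv₂ = |v₂ − v_a| = 1.446 km/s.
Δv = Δv₁ + Δv₂ = 2.470 + 1.446 = 3.916 km/s.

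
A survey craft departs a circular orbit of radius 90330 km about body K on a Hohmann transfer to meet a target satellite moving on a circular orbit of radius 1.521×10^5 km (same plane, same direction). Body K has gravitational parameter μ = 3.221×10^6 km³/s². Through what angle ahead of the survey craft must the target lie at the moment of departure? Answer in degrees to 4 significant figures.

φ = 51.94°

The Hohmann ellipse has a_t = (r₁ + r₂)/2 = 1.21215×10^5 km.
Transfer time t = π√(a_t³/μ) = 73870 s.
Target angular speed ω₂ = √(μ/r₂³) = 3.026×10^-5 rad/s.
Angle swept by the target during transfer: ω₂·t = 2.235 rad = 128.06°.
Arrival is 180° from departure on the ellipse, so φ = 180° − 128.06° = 51.94°.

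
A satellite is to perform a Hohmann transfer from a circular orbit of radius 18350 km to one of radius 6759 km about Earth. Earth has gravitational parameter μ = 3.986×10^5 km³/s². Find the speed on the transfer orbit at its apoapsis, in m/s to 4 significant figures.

v = 3420 m/s

The Hohmann ellipse has a_t = (r₁ + r₂)/2 = 12554.5 km.
At apoapsis, r = 18350 km.
Applying v² = μ(2/r − 1/a_t): v = 3.420 km/s.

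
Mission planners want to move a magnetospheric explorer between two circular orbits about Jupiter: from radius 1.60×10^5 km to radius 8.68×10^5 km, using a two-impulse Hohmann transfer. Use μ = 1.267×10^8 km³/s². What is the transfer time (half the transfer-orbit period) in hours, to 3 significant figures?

Semi-major axis of the transfer orbit: a_t = (1.600×10^5 + 8.680×10^5)/2 = 5.140×10^5 km.
By Kepler's third law the transfer-orbit period is T = 2π√(a_t³/μ), so t = T/2 = 1.029×10^5 s.
Converting: 1.029×10^5 s ÷ 3600 s/hour = 28.6 hours.

t = 28.6 hours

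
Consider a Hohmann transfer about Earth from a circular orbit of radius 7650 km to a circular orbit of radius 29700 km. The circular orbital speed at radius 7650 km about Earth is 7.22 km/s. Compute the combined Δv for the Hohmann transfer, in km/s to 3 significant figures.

From the circular-orbit relation v² = μ/r at r = 7650 km: μ = v²r = (7.22)² × 7650 = 3.98782×10^5 km³/s².
Semi-major axis of the transfer orbit: a_t = (7650 + 29700)/2 = 18675 km.
At r₁ the circular-orbit speed is v₁ = √(μ/r₁) = 7.220 km/s.
Transfer-orbit speed at r₁ (vis-viva equation): v_p = √[μ(2/r₁ − 1/a_t)] = 9.105 km/s.
First burn Δv₁ = |v_p − v₁| = 1.885 km/s.
Circular speed at r₂: v₂ = √(μ/r₂) = 3.664 km/s.
Transfer-orbit speed at r₂: v_a = √[μ(2/r₂ − 1/a_t)] = 2.345 km/s.
Second burn Δv₂ = |v₂ − v_a| = 1.319 km/s.
Total Δv = Δv₁ + Δv₂ = 3.204 km/s.

Δv = 3.20 km/s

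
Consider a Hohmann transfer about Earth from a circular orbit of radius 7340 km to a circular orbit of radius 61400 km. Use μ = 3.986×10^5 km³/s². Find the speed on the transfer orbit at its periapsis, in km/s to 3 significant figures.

Transfer-ellipse semi-major axis a_t = (r₁ + r₂)/2 = (7340 + 61400)/2 = 34370 km.
The periapsis of the transfer ellipse is at r = 7340 km.
From the vis-viva equation, v = √[μ(2/r − 1/a_t)] = 9.850 km/s.

v = 9.85 km/s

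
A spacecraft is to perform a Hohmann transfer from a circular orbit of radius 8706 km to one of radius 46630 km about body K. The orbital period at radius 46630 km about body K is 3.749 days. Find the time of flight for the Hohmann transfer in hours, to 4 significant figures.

From Kepler's third law T² = 4π²r³/μ at r = 46630 km, T = 3.749 days = 3.749 × 86400 s = 3.239136×10^5 s: μ = 4π²r³/T² = 38150.3 km³/s².
Transfer-ellipse semi-major axis a_t = (r₁ + r₂)/2 = (8706 + 46630)/2 = 27668 km.
Half the transfer-orbit period gives t = π√(a_t³/μ) = 74020 s.
Converting: 74020 s ÷ 3600 s/hour = 20.56 hours.

t = 20.56 hours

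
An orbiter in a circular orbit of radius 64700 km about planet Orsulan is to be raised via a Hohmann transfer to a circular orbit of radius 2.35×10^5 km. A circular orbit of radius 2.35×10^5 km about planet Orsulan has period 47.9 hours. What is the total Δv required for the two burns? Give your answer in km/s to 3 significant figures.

Δv = 7.05 km/s

From Kepler's third law T² = 4π²r³/μ at r = 2.35×10^5 km, T = 47.9 hours = 47.9 × 3600 s = 1.7244×10^5 s: μ = 4π²r³/T² = 1.72301×10^7 km³/s².
The Hohmann ellipse has a_t = (r₁ + r₂)/2 = 1.4985×10^5 km.
At r₁ the circular-orbit speed is v₁ = √(μ/r₁) = 16.319 km/s.
Transfer-orbit speed at r₁ (vis-viva equation): v_p = √[μ(2/r₁ − 1/a_t)] = 20.436 km/s.
First burn Δv₁ = |v_p − v₁| = 4.117 km/s.
At r₂, v₂ = √(μ/r₂) = 8.5627 km/s.
Transfer-orbit speed at r₂: v_a = √[μ(2/r₂ − 1/a_t)] = 5.6264 km/s.
Second burn Δv₂ = |v₂ − v_a| = 2.936 km/s.
Total Δv = Δv₁ + Δv₂ = 7.053 km/s.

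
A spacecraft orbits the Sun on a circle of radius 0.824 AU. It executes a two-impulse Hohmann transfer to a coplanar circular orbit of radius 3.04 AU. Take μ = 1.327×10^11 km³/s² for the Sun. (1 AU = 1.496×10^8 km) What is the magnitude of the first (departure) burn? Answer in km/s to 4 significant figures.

In km: r₁ = 0.824 × 1.496×10^8 = 1.232704×10^8 km; r₂ = 3.04 × 1.496×10^8 = 4.54784×10^8 km.
The Hohmann ellipse has a_t = (r₁ + r₂)/2 = 2.890272×10^8 km.
On the circular orbit at r = 1.232704×10^8 km, v_c = √(μ/r) = 32.810 km/s.
Transfer-orbit speed at the same r (vis-viva, a = a_t): v_t = √[μ(2/r − 1/a_t)] = 41.157 km/s.
Δv₁ = |v_t − v_c| = |41.157 − 32.810| = 8.347 km/s.

Δv₁ = 8.347 km/s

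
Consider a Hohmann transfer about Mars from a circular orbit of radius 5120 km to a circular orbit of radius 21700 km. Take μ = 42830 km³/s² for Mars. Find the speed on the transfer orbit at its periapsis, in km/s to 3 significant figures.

The Hohmann ellipse has a_t = (r₁ + r₂)/2 = 13410 km.
The periapsis of the transfer ellipse is at r = 5120 km.
From the vis-viva equation, v = √[μ(2/r − 1/a_t)] = 3.679 km/s.

v = 3.68 km/s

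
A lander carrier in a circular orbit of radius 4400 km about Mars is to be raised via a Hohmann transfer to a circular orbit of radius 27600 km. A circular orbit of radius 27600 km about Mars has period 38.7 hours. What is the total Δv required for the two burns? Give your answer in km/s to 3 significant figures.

Δv = 1.57 km/s

From Kepler's third law T² = 4π²r³/μ at r = 27600 km, T = 38.7 hours = 38.7 × 3600 s = 1.3932×10^5 s: μ = 4π²r³/T² = 42762.2 km³/s².
Transfer-ellipse semi-major axis a_t = (r₁ + r₂)/2 = (4400 + 27600)/2 = 16000 km.
Circular speed at r₁: v₁ = √(μ/r₁) = √(42762.2/4400) = 3.117 km/s.
On the transfer ellipse at r₁, vis-viva equation gives v_p = √[μ(2/r₁ − 1/a_t)] = 4.094 km/s.
First burn Δv₁ = |v_p − v₁| = 0.9770 km/s.
Circular speed at r₂: v₂ = √(μ/r₂) = 1.2447 km/s.
Transfer-orbit speed at r₂: v_a = √[μ(2/r₂ − 1/a_t)] = 0.65274 km/s.
Second burn Δv₂ = |v₂ − v_a| = 0.5920 km/s.
Total Δv = Δv₁ + Δv₂ = 1.569 km/s.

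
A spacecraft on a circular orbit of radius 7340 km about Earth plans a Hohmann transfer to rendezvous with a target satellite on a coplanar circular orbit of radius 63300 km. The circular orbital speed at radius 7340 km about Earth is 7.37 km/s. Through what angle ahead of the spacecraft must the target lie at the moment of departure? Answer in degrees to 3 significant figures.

From the circular-orbit relation v² = μ/r at r = 7340 km: μ = v²r = (7.37)² × 7340 = 3.98686×10^5 km³/s².
Transfer-ellipse semi-major axis a_t = (r₁ + r₂)/2 = (7340 + 63300)/2 = 35320 km.
Transfer time t = π√(a_t³/μ) = 33027 s.
The target's mean motion on its circular orbit is ω₂ = √(μ/r₂³) = 3.9647×10^-5 rad/s.
Angle swept by the target during transfer: ω₂·t = 1.3094 rad = 75.02°.
The spacecraft traverses 180° on the transfer ellipse, so the target must lead by 180° − 75.02° = 105°.

φ = 105°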